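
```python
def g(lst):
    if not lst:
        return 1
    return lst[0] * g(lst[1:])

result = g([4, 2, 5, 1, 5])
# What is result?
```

Product over [4, 2, 5, 1, 5] = 4 * 2 * 5 * 1 * 5 = 200

Answer: 200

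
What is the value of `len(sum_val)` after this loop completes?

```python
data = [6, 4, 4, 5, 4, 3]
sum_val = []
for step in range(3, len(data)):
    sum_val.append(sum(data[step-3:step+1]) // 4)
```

Number of 4-element averages
`sum_val` takes the values: [] → [4] → [4, 4] → [4, 4, 4]
So `len(sum_val)` = 3

Answer: 3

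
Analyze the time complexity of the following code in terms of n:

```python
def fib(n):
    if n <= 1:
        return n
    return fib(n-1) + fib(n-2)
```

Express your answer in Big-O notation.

This is Recursive Fibonacci (naive). Time complexity: O(2^n).

Answer: O(2^n)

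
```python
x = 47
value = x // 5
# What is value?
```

Trace:
`x = 47` → x = 47
`value = x // 5` → value = 9
So value = 9

Answer: 9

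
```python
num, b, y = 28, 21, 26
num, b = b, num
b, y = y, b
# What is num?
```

Trace:
`num, b, y = 28, 21, 26` → num = 28; b = 21; y = 26
`num, b = b, num` → num = 21; b = 28
`b, y = y, b` → b = 26; y = 28
So num = 21

Answer: 21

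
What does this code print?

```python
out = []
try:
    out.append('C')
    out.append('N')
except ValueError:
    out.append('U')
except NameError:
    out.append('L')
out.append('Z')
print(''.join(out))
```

Execution trace: 'C' (try body) → 'N' (try body, no exception) → 'Z' (after the try/except). Output: CNZ

Answer: CNZ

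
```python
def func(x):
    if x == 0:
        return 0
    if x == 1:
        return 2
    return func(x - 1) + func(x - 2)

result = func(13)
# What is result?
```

Build up from base cases: func(0)=0, func(1)=2, func(2)=2, func(3)=4, func(4)=6, func(5)=10, func(6)=16, ..., func(13)=466

Answer: 466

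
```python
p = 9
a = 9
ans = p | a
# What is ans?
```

Trace:
`p = 9` → p = 9
`a = 9` → a = 9
`ans = p | a` → ans = 9
So ans = 9

Answer: 9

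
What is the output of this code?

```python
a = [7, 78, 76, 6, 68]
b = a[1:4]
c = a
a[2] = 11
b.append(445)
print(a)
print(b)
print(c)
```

Key concept: slice vs alias.
Step by step:
`a = [7, 78, 76, 6, 68]` → a = [7, 78, 76, 6, 68]
`b = a[1:4]` → b = [78, 76, 6]
`c = a` → c = [7, 78, 76, 6, 68] (same object as a)
`a[2] = 11` → a = [7, 78, 11, 6, 68] (same object as c); c = [7, 78, 11, 6, 68] (same object as a)
`b.append(445)` → b = [78, 76, 6, 445]
`print(a)` → prints [7, 78, 11, 6, 68]
`print(b)` → prints [78, 76, 6, 445]
`print(c)` → prints [7, 78, 11, 6, 68]

Answer:
[7, 78, 11, 6, 68]
[78, 76, 6, 445]
[7, 78, 11, 6, 68]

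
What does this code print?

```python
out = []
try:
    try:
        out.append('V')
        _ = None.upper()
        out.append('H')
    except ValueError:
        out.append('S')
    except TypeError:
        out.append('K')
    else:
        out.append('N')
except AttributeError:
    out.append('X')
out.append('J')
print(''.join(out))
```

Execution trace: 'V' (inner try body) → 'X' (outer except AttributeError) → 'J' (after the try/except). Output: VXJ

Answer: VXJ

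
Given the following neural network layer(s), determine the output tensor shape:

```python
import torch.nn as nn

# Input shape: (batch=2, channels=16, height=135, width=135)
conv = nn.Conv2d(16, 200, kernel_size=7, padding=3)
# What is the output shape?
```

Input: (2, 16, 135, 135) -> Output: (2, 200, 135, 135)

Answer: (2, 200, 135, 135)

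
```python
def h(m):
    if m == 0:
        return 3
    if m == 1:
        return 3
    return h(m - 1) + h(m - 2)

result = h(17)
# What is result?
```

Build up from base cases: h(0)=3, h(1)=3, h(2)=6, h(3)=9, h(4)=15, h(5)=24, h(6)=39, ..., h(17)=7752

Answer: 7752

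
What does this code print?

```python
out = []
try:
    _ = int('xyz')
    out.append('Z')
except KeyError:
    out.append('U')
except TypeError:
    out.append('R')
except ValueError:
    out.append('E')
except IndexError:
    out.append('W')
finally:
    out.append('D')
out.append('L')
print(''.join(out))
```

Execution trace: 'E' (except ValueError) → 'D' (finally) → 'L' (after the try/except). Output: EDL

Answer: EDL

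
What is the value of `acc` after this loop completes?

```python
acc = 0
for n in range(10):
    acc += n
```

Sum of 0 to 9 = 45
`acc` takes the values: 0 → 1 → 3 → 6 → 10 → 15 → 21 → 28 → 36 → 45

Answer: 45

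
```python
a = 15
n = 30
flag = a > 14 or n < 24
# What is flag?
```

Trace:
`a = 15` → a = 15
`n = 30` → n = 30
`flag = a > 14 or n < 24` → flag = True
So flag = True

Answer: True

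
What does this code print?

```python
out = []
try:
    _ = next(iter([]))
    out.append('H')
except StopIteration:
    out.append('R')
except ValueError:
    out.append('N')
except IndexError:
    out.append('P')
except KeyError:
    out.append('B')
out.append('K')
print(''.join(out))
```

Execution trace: 'R' (except StopIteration) → 'K' (after the try/except). Output: RK

Answer: RK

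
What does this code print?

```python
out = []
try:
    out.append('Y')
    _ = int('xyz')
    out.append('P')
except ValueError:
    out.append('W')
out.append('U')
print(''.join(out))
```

Execution trace: 'Y' (try body) → 'W' (except ValueError) → 'U' (after the try/except). Output: YWU

Answer: YWU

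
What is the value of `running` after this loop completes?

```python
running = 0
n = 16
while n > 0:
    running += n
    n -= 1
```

Sum 16 down to 1
`running` takes the values: 0 → 16 → 31 → 45 → 58 → 70 → 81 → 91 → 100 → 108 → 115 → 121 → 126 → 130 → 133 → 135 → 136

Answer: 136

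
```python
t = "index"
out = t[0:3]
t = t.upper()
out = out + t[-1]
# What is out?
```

Trace:
`t = "index"` → t = 'index'
`out = t[0:3]` → out = 'ind'
`t = t.upper()` → t = 'INDEX'
`out = out + t[-1]` → out = 'indX'
So out = 'indX'

Answer: 'indX'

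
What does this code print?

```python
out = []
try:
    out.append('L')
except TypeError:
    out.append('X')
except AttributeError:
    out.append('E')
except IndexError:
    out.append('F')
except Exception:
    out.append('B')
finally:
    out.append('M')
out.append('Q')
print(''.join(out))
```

Execution trace: 'L' (try body, no exception) → 'M' (finally) → 'Q' (after the try/except). Output: LMQ

Answer: LMQ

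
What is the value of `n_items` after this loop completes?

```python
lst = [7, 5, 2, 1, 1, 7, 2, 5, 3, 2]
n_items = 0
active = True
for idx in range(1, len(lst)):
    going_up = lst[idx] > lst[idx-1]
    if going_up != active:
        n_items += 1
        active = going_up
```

Count direction changes in [7, 5, 2, 1, 1, 7, 2, 5, 3, 2]
`n_items` takes the values: 0 → 1 → 2 → 3 → 4 → 5

Answer: 5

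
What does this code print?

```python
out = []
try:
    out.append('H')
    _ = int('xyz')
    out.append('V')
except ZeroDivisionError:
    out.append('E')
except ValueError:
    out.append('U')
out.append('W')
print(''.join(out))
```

Execution trace: 'H' (try body) → 'U' (except ValueError) → 'W' (after the try/except). Output: HUW

Answer: HUW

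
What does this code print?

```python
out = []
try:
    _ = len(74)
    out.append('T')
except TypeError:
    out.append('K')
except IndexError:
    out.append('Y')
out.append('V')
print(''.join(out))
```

Execution trace: 'K' (except TypeError) → 'V' (after the try/except). Output: KV

Answer: KV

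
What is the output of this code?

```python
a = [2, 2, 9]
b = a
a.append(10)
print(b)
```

Key concept: basic list aliasing.
Step by step:
`a = [2, 2, 9]` → a = [2, 2, 9]
`b = a` → b = [2, 2, 9] (same object as a)
`a.append(10)` → a = [2, 2, 9, 10] (same object as b); b = [2, 2, 9, 10] (same object as a)
`print(b)` → prints [2, 2, 9, 10]

Answer: [2, 2, 9, 10]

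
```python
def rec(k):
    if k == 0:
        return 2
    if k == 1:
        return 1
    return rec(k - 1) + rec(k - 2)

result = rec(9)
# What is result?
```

Build up from base cases: rec(0)=2, rec(1)=1, rec(2)=3, rec(3)=4, rec(4)=7, rec(5)=11, rec(6)=18, ..., rec(9)=76

Answer: 76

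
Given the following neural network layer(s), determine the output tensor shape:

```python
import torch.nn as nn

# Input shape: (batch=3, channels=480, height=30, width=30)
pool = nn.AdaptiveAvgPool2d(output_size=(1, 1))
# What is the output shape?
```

Input: (3, 480, 30, 30) -> Output: (3, 480, 1, 1)

Answer: (3, 480, 1, 1)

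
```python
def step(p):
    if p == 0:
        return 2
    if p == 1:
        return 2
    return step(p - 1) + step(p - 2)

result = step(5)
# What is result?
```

Build up from base cases: step(0)=2, step(1)=2, step(2)=4, step(3)=6, step(4)=10, step(5)=16

Answer: 16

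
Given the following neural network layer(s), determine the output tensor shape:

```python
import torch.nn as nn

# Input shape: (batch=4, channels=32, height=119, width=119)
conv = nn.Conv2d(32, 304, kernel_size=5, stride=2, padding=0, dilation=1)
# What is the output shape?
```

Input: (4, 32, 119, 119) -> Output: (4, 304, 58, 58)

Answer: (4, 304, 58, 58)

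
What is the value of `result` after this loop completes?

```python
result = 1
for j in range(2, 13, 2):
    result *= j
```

Product of even numbers 2 to 12
`result` takes the values: 1 → 2 → 8 → 48 → 384 → 3840 → 46080

Answer: 46080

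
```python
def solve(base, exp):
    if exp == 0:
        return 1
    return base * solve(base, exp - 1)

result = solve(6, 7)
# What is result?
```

solve(6, 7) = 6 * 6 * 6 * 6 * 6 * 6 * 6 = 279936

Answer: 279936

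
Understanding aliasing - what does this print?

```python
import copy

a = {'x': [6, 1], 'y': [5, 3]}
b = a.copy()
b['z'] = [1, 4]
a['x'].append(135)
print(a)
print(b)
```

Key concept: shallow copy of dict with mutable values.
Step by step:
`a = {'x': [6, 1], 'y': [5, 3]}` → a = {'x': [6, 1], 'y': [5, 3]}
`b = a.copy()` → b = {'x': [6, 1], 'y': [5, 3]}
`b['z'] = [1, 4]` → b = {'x': [6, 1], 'y': [5, 3], 'z': [1, 4]}
`a['x'].append(135)` → a = {'x': [6, 1, 135], 'y': [5, 3]}; b = {'x': [6, 1, 135], 'y': [5, 3], 'z': [1, 4]}
`print(a)` → prints {'x': [6, 1, 135], 'y': [5, 3]}
`print(b)` → prints {'x': [6, 1, 135], 'y': [5, 3], 'z': [1, 4]}

Answer:
{'x': [6, 1, 135], 'y': [5, 3]}
{'x': [6, 1, 135], 'y': [5, 3], 'z': [1, 4]}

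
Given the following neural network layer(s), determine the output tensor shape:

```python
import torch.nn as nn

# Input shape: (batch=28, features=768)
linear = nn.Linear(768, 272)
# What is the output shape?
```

Input: (28, 768) -> Output: (28, 272)

Answer: (28, 272)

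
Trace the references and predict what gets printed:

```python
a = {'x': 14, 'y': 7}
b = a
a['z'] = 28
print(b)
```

Key concept: dict aliasing.
Step by step:
`a = {'x': 14, 'y': 7}` → a = {'x': 14, 'y': 7}
`b = a` → b = {'x': 14, 'y': 7} (same object as a)
`a['z'] = 28` → a = {'x': 14, 'y': 7, 'z': 28} (same object as b); b = {'x': 14, 'y': 7, 'z': 28} (same object as a)
`print(b)` → prints {'x': 14, 'y': 7, 'z': 28}

Answer: {'x': 14, 'y': 7, 'z': 28}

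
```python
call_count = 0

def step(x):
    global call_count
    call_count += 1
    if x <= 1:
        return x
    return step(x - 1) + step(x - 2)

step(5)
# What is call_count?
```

Calls(x) = 1 + Calls(x-1) + Calls(x-2); Calls(0)=Calls(1)=1. For x=5 this gives 15.

Answer: 15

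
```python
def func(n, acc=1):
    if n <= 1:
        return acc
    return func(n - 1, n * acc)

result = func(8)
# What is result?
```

Accumulator trace (n, acc): (8, 1) -> (7, 8) -> (6, 56) -> (5, 336) -> (4, 1680) -> (3, 6720) -> (2, 20160) -> (1, 40320) -> return 40320

Answer: 40320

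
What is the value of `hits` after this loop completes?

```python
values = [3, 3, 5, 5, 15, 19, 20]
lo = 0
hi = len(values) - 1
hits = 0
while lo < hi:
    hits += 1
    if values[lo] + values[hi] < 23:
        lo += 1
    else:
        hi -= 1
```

Steps to find pair summing to 23
`hits` takes the values: 0 → 1 → 2 → 3 → 4 → 5 → 6

Answer: 6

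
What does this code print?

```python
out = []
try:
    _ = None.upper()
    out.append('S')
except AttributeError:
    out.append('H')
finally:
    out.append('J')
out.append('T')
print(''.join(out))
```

Execution trace: 'H' (except AttributeError) → 'J' (finally) → 'T' (after the try/except). Output: HJT

Answer: HJT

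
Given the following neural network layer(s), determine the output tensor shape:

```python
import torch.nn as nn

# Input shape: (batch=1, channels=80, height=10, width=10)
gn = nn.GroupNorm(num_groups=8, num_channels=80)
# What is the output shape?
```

Input: (1, 80, 10, 10) -> Output: (1, 80, 10, 10)

Answer: (1, 80, 10, 10)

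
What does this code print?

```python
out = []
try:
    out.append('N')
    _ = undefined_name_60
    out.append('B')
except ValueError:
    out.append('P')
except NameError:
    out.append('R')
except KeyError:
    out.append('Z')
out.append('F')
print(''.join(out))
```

Execution trace: 'N' (try body) → 'R' (except NameError) → 'F' (after the try/except). Output: NRF

Answer: NRF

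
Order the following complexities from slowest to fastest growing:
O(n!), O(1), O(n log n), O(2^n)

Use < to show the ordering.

Ordered by growth rate: O(1) < O(n log n) < O(2^n) < O(n!)

Answer: O(1) < O(n log n) < O(2^n) < O(n!)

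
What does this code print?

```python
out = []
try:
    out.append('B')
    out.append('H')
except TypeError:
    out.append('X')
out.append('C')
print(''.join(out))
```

Execution trace: 'B' (try body) → 'H' (try body, no exception) → 'C' (after the try/except). Output: BHC

Answer: BHC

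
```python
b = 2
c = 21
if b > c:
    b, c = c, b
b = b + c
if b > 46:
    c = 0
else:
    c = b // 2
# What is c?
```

Trace:
`b = 2` → b = 2
`c = 21` → c = 21
`if b > c: ...` → b > c is False → no variable changes
`b = b + c` → b = 23
`if b > 46: ...` → b > 46 is False, take else branch → c = 11
So c = 11

Answer: 11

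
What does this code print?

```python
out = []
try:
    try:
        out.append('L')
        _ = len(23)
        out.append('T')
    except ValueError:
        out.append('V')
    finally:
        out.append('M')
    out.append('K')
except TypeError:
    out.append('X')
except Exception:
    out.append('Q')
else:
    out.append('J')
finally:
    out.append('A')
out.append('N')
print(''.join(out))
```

Execution trace: 'L' (inner try body) → 'M' (inner finally) → 'X' (except TypeError) → 'A' (finally) → 'N' (after the try/except). Output: LMXAN

Answer: LMXAN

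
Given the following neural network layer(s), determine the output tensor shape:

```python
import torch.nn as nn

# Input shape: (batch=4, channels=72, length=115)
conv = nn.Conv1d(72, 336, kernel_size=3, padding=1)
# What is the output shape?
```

Input: (4, 72, 115) -> Output: (4, 336, 115)

Answer: (4, 336, 115)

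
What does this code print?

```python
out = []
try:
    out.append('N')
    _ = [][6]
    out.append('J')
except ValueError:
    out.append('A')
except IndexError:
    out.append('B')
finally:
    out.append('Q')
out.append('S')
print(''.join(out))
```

Execution trace: 'N' (try body) → 'B' (except IndexError) → 'Q' (finally) → 'S' (after the try/except). Output: NBQS

Answer: NBQS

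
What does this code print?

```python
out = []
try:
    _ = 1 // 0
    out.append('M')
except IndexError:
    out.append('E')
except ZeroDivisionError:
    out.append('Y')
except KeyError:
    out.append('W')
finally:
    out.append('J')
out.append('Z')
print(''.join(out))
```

Execution trace: 'Y' (except ZeroDivisionError) → 'J' (finally) → 'Z' (after the try/except). Output: YJZ

Answer: YJZ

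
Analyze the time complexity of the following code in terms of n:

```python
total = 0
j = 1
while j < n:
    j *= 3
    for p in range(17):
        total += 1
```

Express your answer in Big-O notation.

Each loop level contributes: log n × 1. Multiplying the contributions gives O(log n).

Answer: O(log n)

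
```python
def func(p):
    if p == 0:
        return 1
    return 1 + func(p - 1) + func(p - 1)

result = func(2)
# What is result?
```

func(p) = 1 + 2·func(p-1), func(0)=1. Closed form: (1+1)·2^2 - 1 = 7.

Answer: 7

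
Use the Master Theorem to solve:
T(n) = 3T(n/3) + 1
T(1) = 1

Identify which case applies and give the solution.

a=3, b=3, f(n)=1. log_3(3) = 1. Since c=0 < 1, Case 1 applies: T(n) = Θ(n^log_b(a)) = O(n).

Answer: O(n) - Case 1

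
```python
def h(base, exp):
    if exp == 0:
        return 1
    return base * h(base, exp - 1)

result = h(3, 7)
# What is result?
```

h(3, 7) = 3 * 3 * 3 * 3 * 3 * 3 * 3 = 2187

Answer: 2187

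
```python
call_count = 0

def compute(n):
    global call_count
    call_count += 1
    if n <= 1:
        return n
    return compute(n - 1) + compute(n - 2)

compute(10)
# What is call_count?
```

Calls(n) = 1 + Calls(n-1) + Calls(n-2); Calls(0)=Calls(1)=1. For n=10 this gives 177.

Answer: 177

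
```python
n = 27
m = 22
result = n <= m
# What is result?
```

Trace:
`n = 27` → n = 27
`m = 22` → m = 22
`result = n <= m` → result = False
So result = False

Answer: False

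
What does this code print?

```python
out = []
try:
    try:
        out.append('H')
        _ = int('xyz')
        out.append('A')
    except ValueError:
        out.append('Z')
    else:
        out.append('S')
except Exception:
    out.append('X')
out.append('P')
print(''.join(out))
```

Execution trace: 'H' (inner try body) → 'Z' (inner except ValueError) → 'P' (after the try/except). Output: HZP

Answer: HZP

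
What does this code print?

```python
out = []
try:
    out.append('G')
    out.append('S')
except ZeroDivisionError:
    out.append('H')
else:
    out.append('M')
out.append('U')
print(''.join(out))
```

Execution trace: 'G' (try body) → 'S' (try body, no exception) → 'M' (else) → 'U' (after the try/except). Output: GSMU

Answer: GSMU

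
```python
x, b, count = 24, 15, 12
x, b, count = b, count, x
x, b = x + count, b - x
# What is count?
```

Trace:
`x, b, count = 24, 15, 12` → x = 24; b = 15; count = 12
`x, b, count = b, count, x` → x = 15; b = 12; count = 24
`x, b = x + count, b - x` → x = 39; b = -3
So count = 24

Answer: 24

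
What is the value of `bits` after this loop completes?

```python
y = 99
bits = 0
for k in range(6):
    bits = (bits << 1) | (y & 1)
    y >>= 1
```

Reverse lowest 6 bits of 99
`bits` takes the values: 0 → 1 → 3 → 6 → 12 → 24 → 49

Answer: 49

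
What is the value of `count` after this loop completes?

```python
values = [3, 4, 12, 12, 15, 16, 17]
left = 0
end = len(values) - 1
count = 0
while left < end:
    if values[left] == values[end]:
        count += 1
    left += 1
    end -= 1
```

Count matching pairs from ends
`count` takes the values: 0

Answer: 0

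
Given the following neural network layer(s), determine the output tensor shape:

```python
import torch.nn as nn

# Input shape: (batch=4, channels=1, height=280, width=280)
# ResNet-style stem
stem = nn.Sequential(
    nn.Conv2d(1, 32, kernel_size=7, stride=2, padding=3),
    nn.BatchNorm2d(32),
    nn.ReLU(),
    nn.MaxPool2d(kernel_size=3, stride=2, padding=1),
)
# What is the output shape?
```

Input: (4, 1, 280, 280) -> after Conv2d 7x7 stride=2: (4, 32, 140, 140) -> Output: (4, 32, 70, 70)

Answer: (4, 32, 70, 70)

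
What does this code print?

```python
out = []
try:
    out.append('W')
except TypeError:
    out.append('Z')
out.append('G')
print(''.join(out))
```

Execution trace: 'W' (try body, no exception) → 'G' (after the try/except). Output: WG

Answer: WG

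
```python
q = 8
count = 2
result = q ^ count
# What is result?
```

Trace:
`q = 8` → q = 8
`count = 2` → count = 2
`result = q ^ count` → result = 10
So result = 10

Answer: 10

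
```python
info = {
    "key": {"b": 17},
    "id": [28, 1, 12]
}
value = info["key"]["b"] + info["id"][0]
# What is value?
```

Trace:
`info = { ...` → info = {'key': {'b': 17}, 'id': [28, 1, 12]}
`value = info["key"]["b"] + info["id"][0]` → value = 45
So value = 45

Answer: 45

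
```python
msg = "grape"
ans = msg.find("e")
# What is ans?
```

Trace:
`msg = "grape"` → msg = 'grape'
`ans = msg.find("e")` → ans = 4
So ans = 4

Answer: 4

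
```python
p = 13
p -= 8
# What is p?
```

Trace:
`p = 13` → p = 13
`p -= 8` → p = 5
So p = 5

Answer: 5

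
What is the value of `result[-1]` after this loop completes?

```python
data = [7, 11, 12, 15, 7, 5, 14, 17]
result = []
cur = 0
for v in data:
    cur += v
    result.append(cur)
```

Cumulative sum ends at 88
`result` takes the values: [] → [7] → [7, 18] → [7, 18, 30] → [7, 18, 30, 45] → [7, 18, 30, 45, 52] → [7, 18, 30, 45, 52, 57] → [7, 18, 30, 45, 52, 57, 71] → [7, 18, 30, 45, 52, 57, 71, 88]
So `result[-1]` = 88

Answer: 88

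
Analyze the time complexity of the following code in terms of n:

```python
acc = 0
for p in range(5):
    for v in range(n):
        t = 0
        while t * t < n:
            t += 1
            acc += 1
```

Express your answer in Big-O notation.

Each loop level contributes: 1 × n × √n. Multiplying the contributions gives O(n√n).

Answer: O(n√n)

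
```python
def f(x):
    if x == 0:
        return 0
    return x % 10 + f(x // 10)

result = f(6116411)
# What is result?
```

Sum of digits of 6116411: 1 + 1 + 4 + 6 + 1 + 1 + 6 = 20

Answer: 20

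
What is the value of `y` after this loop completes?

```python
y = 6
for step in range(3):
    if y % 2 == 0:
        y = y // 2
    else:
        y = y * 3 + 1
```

Collatz-style transformation from 6
`y` takes the values: 6 → 3 → 10 → 5

Answer: 5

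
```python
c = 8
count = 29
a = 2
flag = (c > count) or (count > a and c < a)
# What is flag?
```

Trace:
`c = 8` → c = 8
`count = 29` → count = 29
`a = 2` → a = 2
`flag = (c > count) or (count > a and c < a)` → flag = False
So flag = False

Answer: False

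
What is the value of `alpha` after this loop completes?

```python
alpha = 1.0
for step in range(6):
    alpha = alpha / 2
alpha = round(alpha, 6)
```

Halving LR 6 times: 1 / 2^6
`alpha` takes the values: 1.0 → 0.5 → 0.25 → 0.125 → 0.0625 → 0.03125 → 0.015625

Answer: 0.015625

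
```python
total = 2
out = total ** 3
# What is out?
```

Trace:
`total = 2` → total = 2
`out = total ** 3` → out = 8
So out = 8

Answer: 8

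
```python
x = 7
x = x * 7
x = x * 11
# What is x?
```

Trace:
`x = 7` → x = 7
`x = x * 7` → x = 49
`x = x * 11` → x = 539
So x = 539

Answer: 539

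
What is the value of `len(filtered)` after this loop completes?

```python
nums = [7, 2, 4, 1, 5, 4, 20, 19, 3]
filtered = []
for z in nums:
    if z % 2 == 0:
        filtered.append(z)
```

Count even numbers in [7, 2, 4, 1, 5, 4, 20, 19, 3]
`filtered` takes the values: [] → [2] → [2, 4] → [2, 4, 4] → [2, 4, 4, 20]
So `len(filtered)` = 4

Answer: 4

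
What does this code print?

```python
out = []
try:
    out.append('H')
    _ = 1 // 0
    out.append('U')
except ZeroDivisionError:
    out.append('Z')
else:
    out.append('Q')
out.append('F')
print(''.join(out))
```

Execution trace: 'H' (try body) → 'Z' (except ZeroDivisionError) → 'F' (after the try/except). Output: HZF

Answer: HZF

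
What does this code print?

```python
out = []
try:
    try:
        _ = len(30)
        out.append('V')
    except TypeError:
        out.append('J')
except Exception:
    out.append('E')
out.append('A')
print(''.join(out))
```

Execution trace: 'J' (inner except TypeError) → 'A' (after the try/except). Output: JA

Answer: JA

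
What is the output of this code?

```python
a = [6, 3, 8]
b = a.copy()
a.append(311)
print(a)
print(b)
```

Key concept: list.copy() creates independent copy.
Step by step:
`a = [6, 3, 8]` → a = [6, 3, 8]
`b = a.copy()` → b = [6, 3, 8]
`a.append(311)` → a = [6, 3, 8, 311]
`print(a)` → prints [6, 3, 8, 311]
`print(b)` → prints [6, 3, 8]

Answer:
[6, 3, 8, 311]
[6, 3, 8]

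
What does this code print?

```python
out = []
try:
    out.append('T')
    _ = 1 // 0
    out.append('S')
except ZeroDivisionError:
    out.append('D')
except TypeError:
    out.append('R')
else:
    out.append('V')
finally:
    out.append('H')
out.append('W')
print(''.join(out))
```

Execution trace: 'T' (try body) → 'D' (except ZeroDivisionError) → 'H' (finally) → 'W' (after the try/except). Output: TDHW

Answer: TDHW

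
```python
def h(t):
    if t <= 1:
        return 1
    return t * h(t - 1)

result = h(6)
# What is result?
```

h(6) = 6 * 5 * 4 * 3 * 2 * 1 = 720

Answer: 720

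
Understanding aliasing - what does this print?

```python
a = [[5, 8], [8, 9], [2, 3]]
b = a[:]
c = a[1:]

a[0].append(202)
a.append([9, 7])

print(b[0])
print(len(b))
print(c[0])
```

Key concept: slice with nested mutation.
Step by step:
`a = [[5, 8], [8, 9], [2, 3]]` → a = [[5, 8], [8, 9], [2, 3]]
`b = a[:]` → b = [[5, 8], [8, 9], [2, 3]]
`c = a[1:]` → c = [[8, 9], [2, 3]]
`a[0].append(202)` → a = [[5, 8, 202], [8, 9], [2, 3]]; b = [[5, 8, 202], [8, 9], [2, 3]]
`a.append([9, 7])` → a = [[5, 8, 202], [8, 9], [2, 3], [9, 7]]
`print(b[0])` → prints [5, 8, 202]
`print(len(b))` → prints 3
`print(c[0])` → prints [8, 9]

Answer:
[5, 8, 202]
3
[8, 9]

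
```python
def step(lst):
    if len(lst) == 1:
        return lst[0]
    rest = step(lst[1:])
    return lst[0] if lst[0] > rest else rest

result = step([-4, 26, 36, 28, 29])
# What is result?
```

Recursive max over [-4, 26, 36, 28, 29] = 36

Answer: 36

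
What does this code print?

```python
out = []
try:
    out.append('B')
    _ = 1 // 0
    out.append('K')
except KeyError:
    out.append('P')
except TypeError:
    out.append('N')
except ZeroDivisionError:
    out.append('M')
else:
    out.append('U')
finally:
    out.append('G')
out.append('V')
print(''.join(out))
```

Execution trace: 'B' (try body) → 'M' (except ZeroDivisionError) → 'G' (finally) → 'V' (after the try/except). Output: BMGV

Answer: BMGV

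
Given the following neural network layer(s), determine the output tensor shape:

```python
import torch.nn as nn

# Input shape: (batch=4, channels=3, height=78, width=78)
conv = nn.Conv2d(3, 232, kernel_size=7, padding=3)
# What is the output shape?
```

Input: (4, 3, 78, 78) -> Output: (4, 232, 78, 78)

Answer: (4, 232, 78, 78)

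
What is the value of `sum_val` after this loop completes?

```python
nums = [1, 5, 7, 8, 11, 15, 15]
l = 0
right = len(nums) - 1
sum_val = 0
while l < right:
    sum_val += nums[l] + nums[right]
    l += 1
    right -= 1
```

Sum of pairs from ends
`sum_val` takes the values: 0 → 16 → 36 → 54

Answer: 54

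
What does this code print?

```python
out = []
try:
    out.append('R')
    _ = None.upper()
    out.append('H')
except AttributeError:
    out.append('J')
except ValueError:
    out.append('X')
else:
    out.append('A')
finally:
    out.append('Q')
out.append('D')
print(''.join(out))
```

Execution trace: 'R' (try body) → 'J' (except AttributeError) → 'Q' (finally) → 'D' (after the try/except). Output: RJQD

Answer: RJQD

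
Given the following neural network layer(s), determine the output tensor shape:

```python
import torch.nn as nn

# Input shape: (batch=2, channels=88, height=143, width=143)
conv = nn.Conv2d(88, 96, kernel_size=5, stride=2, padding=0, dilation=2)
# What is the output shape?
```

Input: (2, 88, 143, 143) -> Output: (2, 96, 68, 68)

Answer: (2, 96, 68, 68)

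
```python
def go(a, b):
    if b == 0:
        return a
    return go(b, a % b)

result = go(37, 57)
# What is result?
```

go(37, 57) -> go(57, 37) -> go(37, 20) -> go(20, 17) -> go(17, 3) -> go(3, 2) -> go(2, 1) -> go(1, 0) -> 1

Answer: 1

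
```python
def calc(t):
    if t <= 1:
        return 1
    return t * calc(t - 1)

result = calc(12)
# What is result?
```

calc(12) = 12 * 11 * 10 * 9 * 8 * 7 * 6 * 5 * 4 * 3 * 2 * 1 = 479001600

Answer: 479001600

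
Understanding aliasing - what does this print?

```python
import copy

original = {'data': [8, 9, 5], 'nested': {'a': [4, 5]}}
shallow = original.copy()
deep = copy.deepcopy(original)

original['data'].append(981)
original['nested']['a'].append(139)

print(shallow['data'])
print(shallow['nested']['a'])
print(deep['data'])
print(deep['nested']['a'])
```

Key concept: comparing shallow vs deep copy.
Step by step:
`original = {'data': [8, 9, 5], 'nested': {'a': [4, 5]}}` → original = {'data': [8, 9, 5], 'nested': {'a': [4, 5]}}
`shallow = original.copy()` → shallow = {'data': [8, 9, 5], 'nested': {'a': [4, 5]}}
`deep = copy.deepcopy(original)` → deep = {'data': [8, 9, 5], 'nested': {'a': [4, 5]}}
`original['data'].append(981)` → original = {'data': [8, 9, 5, 981], 'nested': {'a': [4, 5]}}; shallow = {'data': [8, 9, 5, 981], 'nested': {'a': [4, 5]}}
`original['nested']['a'].append(139)` → original = {'data': [8, 9, 5, 981], 'nested': {'a': [4, 5, 139]}}; shallow = {'data': [8, 9, 5, 981], 'nested': {'a': [4, 5, 139]}}
`print(shallow['data'])` → prints [8, 9, 5, 981]
`print(shallow['nested']['a'])` → prints [4, 5, 139]
`print(deep['data'])` → prints [8, 9, 5]
`print(deep['nested']['a'])` → prints [4, 5]

Answer:
[8, 9, 5, 981]
[4, 5, 139]
[8, 9, 5]
[4, 5]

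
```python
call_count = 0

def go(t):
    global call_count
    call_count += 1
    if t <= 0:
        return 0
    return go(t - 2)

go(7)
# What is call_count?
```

Linear recursion stepping by 2: 5 calls from t=7 down to ≤0.

Answer: 5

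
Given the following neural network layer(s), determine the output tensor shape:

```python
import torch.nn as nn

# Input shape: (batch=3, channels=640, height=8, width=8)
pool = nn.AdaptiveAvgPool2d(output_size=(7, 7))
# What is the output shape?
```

Input: (3, 640, 8, 8) -> Output: (3, 640, 7, 7)

Answer: (3, 640, 7, 7)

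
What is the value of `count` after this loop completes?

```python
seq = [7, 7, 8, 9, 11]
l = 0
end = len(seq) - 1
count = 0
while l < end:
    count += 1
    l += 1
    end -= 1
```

Iterations until pointers meet (list length 5)
`count` takes the values: 0 → 1 → 2

Answer: 2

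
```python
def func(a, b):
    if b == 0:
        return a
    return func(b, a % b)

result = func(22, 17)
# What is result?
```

func(22, 17) -> func(17, 5) -> func(5, 2) -> func(2, 1) -> func(1, 0) -> 1

Answer: 1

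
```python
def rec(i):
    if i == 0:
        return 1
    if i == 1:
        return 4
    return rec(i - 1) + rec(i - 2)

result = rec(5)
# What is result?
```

Build up from base cases: rec(0)=1, rec(1)=4, rec(2)=5, rec(3)=9, rec(4)=14, rec(5)=23

Answer: 23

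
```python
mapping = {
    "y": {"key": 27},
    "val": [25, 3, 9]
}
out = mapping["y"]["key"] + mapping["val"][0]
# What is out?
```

Trace:
`mapping = { ...` → mapping = {'y': {'key': 27}, 'val': [25, 3, 9]}
`out = mapping["y"]["key"] + mapping["val"][0]` → out = 52
So out = 52

Answer: 52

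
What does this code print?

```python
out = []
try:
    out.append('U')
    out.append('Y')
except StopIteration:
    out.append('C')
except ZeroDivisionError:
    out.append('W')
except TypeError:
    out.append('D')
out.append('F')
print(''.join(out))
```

Execution trace: 'U' (try body) → 'Y' (try body, no exception) → 'F' (after the try/except). Output: UYF

Answer: UYF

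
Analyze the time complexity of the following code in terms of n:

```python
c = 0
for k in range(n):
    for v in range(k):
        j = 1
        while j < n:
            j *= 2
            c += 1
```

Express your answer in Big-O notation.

Each loop level contributes: n × n × log n. Multiplying the contributions gives O(n^2 log n).

Answer: O(n^2 log n)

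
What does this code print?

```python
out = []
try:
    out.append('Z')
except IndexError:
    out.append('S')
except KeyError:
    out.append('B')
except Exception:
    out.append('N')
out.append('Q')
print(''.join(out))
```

Execution trace: 'Z' (try body, no exception) → 'Q' (after the try/except). Output: ZQ

Answer: ZQ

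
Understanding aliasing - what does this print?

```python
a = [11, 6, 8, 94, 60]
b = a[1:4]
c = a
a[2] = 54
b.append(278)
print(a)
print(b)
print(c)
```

Key concept: slice vs alias.
Step by step:
`a = [11, 6, 8, 94, 60]` → a = [11, 6, 8, 94, 60]
`b = a[1:4]` → b = [6, 8, 94]
`c = a` → c = [11, 6, 8, 94, 60] (same object as a)
`a[2] = 54` → a = [11, 6, 54, 94, 60] (same object as c); c = [11, 6, 54, 94, 60] (same object as a)
`b.append(278)` → b = [6, 8, 94, 278]
`print(a)` → prints [11, 6, 54, 94, 60]
`print(b)` → prints [6, 8, 94, 278]
`print(c)` → prints [11, 6, 54, 94, 60]

Answer:
[11, 6, 54, 94, 60]
[6, 8, 94, 278]
[11, 6, 54, 94, 60]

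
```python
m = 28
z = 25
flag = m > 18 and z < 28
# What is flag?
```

Trace:
`m = 28` → m = 28
`z = 25` → z = 25
`flag = m > 18 and z < 28` → flag = True
So flag = True

Answer: True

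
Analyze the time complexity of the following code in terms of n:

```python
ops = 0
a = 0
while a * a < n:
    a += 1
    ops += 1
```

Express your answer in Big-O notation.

Each loop level contributes: √n. Multiplying the contributions gives O(√n).

Answer: O(√n)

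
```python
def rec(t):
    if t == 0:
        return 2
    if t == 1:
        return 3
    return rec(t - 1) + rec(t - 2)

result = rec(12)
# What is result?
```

Build up from base cases: rec(0)=2, rec(1)=3, rec(2)=5, rec(3)=8, rec(4)=13, rec(5)=21, rec(6)=34, ..., rec(12)=610

Answer: 610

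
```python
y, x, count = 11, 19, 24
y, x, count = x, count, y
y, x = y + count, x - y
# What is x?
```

Trace:
`y, x, count = 11, 19, 24` → y = 11; x = 19; count = 24
`y, x, count = x, count, y` → y = 19; x = 24; count = 11
`y, x = y + count, x - y` → y = 30; x = 5
So x = 5

Answer: 5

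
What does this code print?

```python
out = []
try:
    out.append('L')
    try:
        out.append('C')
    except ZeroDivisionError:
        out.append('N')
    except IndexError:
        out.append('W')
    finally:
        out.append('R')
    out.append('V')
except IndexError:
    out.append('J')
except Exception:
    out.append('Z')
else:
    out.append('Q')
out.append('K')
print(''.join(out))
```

Execution trace: 'L' (try body) → 'C' (inner try body, no exception) → 'R' (inner finally) → 'V' (try body, no exception) → 'Q' (else) → 'K' (after the try/except). Output: LCRVQK

Answer: LCRVQK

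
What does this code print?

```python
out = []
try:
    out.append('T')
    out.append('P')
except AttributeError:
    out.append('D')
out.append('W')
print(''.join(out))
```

Execution trace: 'T' (try body) → 'P' (try body, no exception) → 'W' (after the try/except). Output: TPW

Answer: TPW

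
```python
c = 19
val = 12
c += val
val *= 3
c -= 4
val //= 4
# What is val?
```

Trace:
`c = 19` → c = 19
`val = 12` → val = 12
`c += val` → c = 31
`val *= 3` → val = 36
`c -= 4` → c = 27
`val //= 4` → val = 9
So val = 9

Answer: 9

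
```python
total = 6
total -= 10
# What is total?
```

Trace:
`total = 6` → total = 6
`total -= 10` → total = -4
So total = -4

Answer: -4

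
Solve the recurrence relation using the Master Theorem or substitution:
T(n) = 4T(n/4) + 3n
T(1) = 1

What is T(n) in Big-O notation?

By Master Theorem: a=4, b=4, f(n)=3n. Since log_4(4) = 1 and f(n) = Θ(n^1), Case 2 applies. T(n) = O(n log n).

Answer: O(n log n)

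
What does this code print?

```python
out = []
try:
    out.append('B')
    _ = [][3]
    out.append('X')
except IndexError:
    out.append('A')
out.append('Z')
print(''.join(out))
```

Execution trace: 'B' (try body) → 'A' (except IndexError) → 'Z' (after the try/except). Output: BAZ

Answer: BAZ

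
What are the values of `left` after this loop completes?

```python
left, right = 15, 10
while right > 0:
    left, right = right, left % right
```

GCD of 15 and 10
`left` takes the values: 15 → 10 → 5

Answer: 5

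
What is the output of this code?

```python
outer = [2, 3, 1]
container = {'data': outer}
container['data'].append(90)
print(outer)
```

Key concept: dict holds reference to list.
Step by step:
`outer = [2, 3, 1]` → outer = [2, 3, 1]
`container = {'data': outer}` → container = {'data': [2, 3, 1]}
`container['data'].append(90)` → outer = [2, 3, 1, 90]; container = {'data': [2, 3, 1, 90]}
`print(outer)` → prints [2, 3, 1, 90]

Answer: [2, 3, 1, 90]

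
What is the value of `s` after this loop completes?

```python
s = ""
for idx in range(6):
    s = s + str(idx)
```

Concatenate digits 0 to 5
`s` takes the values: "" → "0" → "01" → "012" → "0123" → "01234" → "012345"

Answer: "012345"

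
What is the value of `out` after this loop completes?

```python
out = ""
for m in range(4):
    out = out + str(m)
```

Concatenate digits 0 to 3
`out` takes the values: "" → "0" → "01" → "012" → "0123"

Answer: "0123"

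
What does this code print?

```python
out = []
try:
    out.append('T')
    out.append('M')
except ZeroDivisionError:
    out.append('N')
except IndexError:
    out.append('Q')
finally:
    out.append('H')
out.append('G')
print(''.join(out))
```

Execution trace: 'T' (try body) → 'M' (try body, no exception) → 'H' (finally) → 'G' (after the try/except). Output: TMHG

Answer: TMHG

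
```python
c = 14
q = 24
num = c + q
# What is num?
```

Trace:
`c = 14` → c = 14
`q = 24` → q = 24
`num = c + q` → num = 38
So num = 38

Answer: 38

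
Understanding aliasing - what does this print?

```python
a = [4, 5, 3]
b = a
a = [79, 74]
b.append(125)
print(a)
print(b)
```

Key concept: rebinding vs mutation: a is rebound to a new list, b still points at the original.
Step by step:
`a = [4, 5, 3]` → a = [4, 5, 3]
`b = a` → b = [4, 5, 3] (same object as a)
`a = [79, 74]` → a = [79, 74]
`b.append(125)` → b = [4, 5, 3, 125]
`print(a)` → prints [79, 74]
`print(b)` → prints [4, 5, 3, 125]

Answer:
[79, 74]
[4, 5, 3, 125]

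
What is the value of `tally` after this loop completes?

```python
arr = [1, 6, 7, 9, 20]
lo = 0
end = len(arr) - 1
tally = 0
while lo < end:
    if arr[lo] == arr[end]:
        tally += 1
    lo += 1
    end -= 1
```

Count matching pairs from ends
`tally` takes the values: 0

Answer: 0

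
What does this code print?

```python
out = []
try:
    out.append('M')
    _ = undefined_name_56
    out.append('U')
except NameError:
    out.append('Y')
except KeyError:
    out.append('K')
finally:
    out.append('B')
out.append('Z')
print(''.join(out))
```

Execution trace: 'M' (try body) → 'Y' (except NameError) → 'B' (finally) → 'Z' (after the try/except). Output: MYBZ

Answer: MYBZ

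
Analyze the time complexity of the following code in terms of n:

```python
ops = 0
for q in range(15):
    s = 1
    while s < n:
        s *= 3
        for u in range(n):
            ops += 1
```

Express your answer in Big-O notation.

Each loop level contributes: 1 × log n × n. Multiplying the contributions gives O(n log n).

Answer: O(n log n)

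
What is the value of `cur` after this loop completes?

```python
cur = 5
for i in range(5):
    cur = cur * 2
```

Multiply by 2, 5 times: 5 * 2^5 = 160
`cur` takes the values: 5 → 10 → 20 → 40 → 80 → 160

Answer: 160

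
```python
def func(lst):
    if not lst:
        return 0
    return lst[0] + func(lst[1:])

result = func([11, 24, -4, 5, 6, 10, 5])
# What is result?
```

11 + 24 + (-4) + 5 + 6 + 10 + 5 + 0 = 57

Answer: 57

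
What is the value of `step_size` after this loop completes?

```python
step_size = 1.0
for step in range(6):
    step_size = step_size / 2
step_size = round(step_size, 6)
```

Halving LR 6 times: 1 / 2^6
`step_size` takes the values: 1.0 → 0.5 → 0.25 → 0.125 → 0.0625 → 0.03125 → 0.015625

Answer: 0.015625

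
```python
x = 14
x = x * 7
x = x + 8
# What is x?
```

Trace:
`x = 14` → x = 14
`x = x * 7` → x = 98
`x = x + 8` → x = 106
So x = 106

Answer: 106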